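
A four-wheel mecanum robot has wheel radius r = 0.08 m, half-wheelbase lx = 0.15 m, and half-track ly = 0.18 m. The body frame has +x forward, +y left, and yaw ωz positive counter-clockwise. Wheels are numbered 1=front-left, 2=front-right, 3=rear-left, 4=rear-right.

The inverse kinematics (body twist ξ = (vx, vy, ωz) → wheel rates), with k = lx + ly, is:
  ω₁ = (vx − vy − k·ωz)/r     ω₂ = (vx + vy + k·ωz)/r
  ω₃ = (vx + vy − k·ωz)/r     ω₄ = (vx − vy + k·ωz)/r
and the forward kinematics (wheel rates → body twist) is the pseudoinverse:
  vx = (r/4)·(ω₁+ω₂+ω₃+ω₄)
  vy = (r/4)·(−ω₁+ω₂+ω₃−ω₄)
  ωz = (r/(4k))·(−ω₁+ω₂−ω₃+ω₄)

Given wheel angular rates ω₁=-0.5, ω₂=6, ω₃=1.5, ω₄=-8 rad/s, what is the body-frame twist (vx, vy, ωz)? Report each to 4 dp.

(-0.0200, 0.3200, -0.1818)

k = lx + ly = 0.15 + 0.18 = 0.3300
ω₁+ω₂+ω₃+ω₄ = -1.0000  →  vx = (0.08/4)·-1.0000 = -0.0200
−ω₁+ω₂+ω₃−ω₄ = 16.0000  →  vy = (0.08/4)·16.0000 = 0.3200
−ω₁+ω₂−ω₃+ω₄ = -3.0000  →  ωz = (0.08/1.3200)·-3.0000 = -0.1818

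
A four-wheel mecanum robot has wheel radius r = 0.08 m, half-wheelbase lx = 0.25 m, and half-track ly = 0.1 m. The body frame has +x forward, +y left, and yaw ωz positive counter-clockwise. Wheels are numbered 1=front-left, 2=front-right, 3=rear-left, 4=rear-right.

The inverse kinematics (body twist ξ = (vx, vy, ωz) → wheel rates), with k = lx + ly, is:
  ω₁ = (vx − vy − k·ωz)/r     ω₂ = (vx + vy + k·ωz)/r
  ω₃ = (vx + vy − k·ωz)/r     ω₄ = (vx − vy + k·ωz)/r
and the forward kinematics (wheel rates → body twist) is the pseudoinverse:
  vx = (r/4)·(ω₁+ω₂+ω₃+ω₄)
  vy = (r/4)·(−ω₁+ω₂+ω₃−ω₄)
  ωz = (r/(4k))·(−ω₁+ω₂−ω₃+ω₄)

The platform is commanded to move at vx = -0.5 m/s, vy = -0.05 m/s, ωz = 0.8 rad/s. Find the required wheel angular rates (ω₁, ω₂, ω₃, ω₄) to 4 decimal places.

k = lx + ly = 0.25 + 0.1 = 0.3500;  k·ωz = 0.3500·0.8 = 0.2800
ω₁ (FL) = (vx − vy − k·ωz)/r = -0.7300/0.08 = -9.1250
ω₂ (FR) = (vx + vy + k·ωz)/r = -0.2700/0.08 = -3.3750
ω₃ (RL) = (vx + vy − k·ωz)/r = -0.8300/0.08 = -10.3750
ω₄ (RR) = (vx − vy + k·ωz)/r = -0.1700/0.08 = -2.1250

(-9.1250, -3.3750, -10.3750, -2.1250)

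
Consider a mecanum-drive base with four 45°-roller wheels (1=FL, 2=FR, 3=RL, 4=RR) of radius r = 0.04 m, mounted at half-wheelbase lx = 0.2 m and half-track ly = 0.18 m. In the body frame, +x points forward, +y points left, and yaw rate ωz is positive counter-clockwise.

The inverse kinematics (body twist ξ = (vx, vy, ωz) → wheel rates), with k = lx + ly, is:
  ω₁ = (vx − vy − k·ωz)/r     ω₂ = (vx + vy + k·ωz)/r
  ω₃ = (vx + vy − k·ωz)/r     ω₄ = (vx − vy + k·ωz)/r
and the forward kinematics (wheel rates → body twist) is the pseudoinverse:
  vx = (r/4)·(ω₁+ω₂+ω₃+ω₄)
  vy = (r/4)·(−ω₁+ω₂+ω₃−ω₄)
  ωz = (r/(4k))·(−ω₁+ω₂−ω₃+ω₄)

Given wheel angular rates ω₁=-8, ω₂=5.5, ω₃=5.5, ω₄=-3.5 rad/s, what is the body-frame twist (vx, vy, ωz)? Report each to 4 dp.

(-0.0050, 0.2250, 0.1184)

k = lx + ly = 0.2 + 0.18 = 0.3800
ω₁+ω₂+ω₃+ω₄ = -0.5000  →  vx = (0.04/4)·-0.5000 = -0.0050
−ω₁+ω₂+ω₃−ω₄ = 22.5000  →  vy = (0.04/4)·22.5000 = 0.2250
−ω₁+ω₂−ω₃+ω₄ = 4.5000  →  ωz = (0.04/1.5200)·4.5000 = 0.1184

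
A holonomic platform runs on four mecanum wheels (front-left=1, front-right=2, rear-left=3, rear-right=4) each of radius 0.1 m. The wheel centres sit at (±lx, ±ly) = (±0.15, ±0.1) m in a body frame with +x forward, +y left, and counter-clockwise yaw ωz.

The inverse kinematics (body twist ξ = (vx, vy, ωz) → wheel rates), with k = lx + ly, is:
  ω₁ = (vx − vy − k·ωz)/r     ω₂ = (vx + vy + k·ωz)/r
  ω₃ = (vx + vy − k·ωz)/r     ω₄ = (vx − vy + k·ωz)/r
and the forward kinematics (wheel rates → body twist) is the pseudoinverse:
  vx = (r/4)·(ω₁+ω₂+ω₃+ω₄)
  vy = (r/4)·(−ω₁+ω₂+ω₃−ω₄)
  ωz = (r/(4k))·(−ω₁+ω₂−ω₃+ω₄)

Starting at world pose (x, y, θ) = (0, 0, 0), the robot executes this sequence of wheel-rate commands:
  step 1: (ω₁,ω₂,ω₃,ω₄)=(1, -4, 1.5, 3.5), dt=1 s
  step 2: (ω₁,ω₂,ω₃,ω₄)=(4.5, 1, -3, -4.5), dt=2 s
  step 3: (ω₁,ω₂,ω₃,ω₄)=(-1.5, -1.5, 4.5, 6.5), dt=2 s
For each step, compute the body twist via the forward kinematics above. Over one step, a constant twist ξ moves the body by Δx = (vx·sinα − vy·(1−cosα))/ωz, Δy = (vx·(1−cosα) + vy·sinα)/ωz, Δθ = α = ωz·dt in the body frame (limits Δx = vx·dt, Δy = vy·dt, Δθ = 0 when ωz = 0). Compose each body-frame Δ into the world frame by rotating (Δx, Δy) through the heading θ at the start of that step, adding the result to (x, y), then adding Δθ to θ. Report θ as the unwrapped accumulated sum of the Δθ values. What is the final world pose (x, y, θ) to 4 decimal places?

step 1: ξ=(vx,vy,ωz)=(0.0500, -0.1750, -0.3000), dt=1.0 → body Δ=(0.0232, -0.1798, -0.3000) → world pose (0.0232, -0.1798, -0.3000)
step 2: ξ=(vx,vy,ωz)=(-0.0500, -0.0500, -0.5000), dt=2.0 → body Δ=(-0.1301, -0.0382, -1.0000) → world pose (-0.1124, -0.1779, -1.3000)
step 3: ξ=(vx,vy,ωz)=(0.2000, -0.0500, 0.2000), dt=2.0 → body Δ=(0.4092, -0.0184, 0.4000) → world pose (-0.0207, -0.5770, -0.9000)

(-0.0207, -0.5770, -0.9000)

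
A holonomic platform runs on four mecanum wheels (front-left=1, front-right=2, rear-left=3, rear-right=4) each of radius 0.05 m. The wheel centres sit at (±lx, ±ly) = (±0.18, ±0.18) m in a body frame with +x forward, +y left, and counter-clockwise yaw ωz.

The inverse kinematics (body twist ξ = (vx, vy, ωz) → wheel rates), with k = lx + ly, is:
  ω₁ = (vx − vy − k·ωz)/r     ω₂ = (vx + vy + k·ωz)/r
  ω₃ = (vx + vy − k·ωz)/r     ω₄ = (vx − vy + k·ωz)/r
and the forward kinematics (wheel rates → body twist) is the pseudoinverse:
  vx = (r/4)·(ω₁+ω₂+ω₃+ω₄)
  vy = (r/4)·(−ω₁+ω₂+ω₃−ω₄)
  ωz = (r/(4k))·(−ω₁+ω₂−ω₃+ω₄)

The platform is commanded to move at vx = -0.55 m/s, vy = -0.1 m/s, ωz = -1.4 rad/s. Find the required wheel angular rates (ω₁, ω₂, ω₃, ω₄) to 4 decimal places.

(1.0800, -23.0800, -2.9200, -19.0800)

k = lx + ly = 0.18 + 0.18 = 0.3600;  k·ωz = 0.3600·-1.4 = -0.5040
ω₁ (FL) = (vx − vy − k·ωz)/r = 0.0540/0.05 = 1.0800
ω₂ (FR) = (vx + vy + k·ωz)/r = -1.1540/0.05 = -23.0800
ω₃ (RL) = (vx + vy − k·ωz)/r = -0.1460/0.05 = -2.9200
ω₄ (RR) = (vx − vy + k·ωz)/r = -0.9540/0.05 = -19.0800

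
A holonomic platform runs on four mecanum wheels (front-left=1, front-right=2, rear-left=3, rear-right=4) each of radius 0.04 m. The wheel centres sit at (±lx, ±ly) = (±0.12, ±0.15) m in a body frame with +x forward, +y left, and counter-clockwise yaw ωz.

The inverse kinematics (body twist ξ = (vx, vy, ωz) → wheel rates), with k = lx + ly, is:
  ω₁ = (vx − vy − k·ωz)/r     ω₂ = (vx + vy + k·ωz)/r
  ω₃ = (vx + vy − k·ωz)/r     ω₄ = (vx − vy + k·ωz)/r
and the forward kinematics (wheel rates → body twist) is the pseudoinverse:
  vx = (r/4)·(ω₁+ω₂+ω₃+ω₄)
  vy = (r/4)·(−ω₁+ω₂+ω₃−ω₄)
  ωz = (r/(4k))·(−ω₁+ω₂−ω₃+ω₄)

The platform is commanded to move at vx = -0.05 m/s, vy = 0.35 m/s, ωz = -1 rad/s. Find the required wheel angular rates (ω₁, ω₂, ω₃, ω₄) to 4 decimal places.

k = lx + ly = 0.12 + 0.15 = 0.2700;  k·ωz = 0.2700·-1 = -0.2700
ω₁ (FL) = (vx − vy − k·ωz)/r = -0.1300/0.04 = -3.2500
ω₂ (FR) = (vx + vy + k·ωz)/r = 0.0300/0.04 = 0.7500
ω₃ (RL) = (vx + vy − k·ωz)/r = 0.5700/0.04 = 14.2500
ω₄ (RR) = (vx − vy + k·ωz)/r = -0.6700/0.04 = -16.7500

(-3.2500, 0.7500, 14.2500, -16.7500)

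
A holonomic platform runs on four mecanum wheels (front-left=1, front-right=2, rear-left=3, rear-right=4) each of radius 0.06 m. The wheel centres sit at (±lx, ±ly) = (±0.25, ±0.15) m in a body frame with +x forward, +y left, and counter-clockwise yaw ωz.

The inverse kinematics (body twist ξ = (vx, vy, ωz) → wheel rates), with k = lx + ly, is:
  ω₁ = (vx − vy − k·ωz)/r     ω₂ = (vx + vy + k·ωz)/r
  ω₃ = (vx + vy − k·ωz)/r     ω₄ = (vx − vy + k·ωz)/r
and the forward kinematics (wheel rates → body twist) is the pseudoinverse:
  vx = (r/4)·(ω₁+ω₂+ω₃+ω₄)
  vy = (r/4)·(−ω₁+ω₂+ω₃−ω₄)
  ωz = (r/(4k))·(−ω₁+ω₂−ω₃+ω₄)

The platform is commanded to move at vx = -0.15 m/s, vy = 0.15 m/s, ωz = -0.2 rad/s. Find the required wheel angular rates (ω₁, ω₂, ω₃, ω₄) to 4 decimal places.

k = lx + ly = 0.25 + 0.15 = 0.4000;  k·ωz = 0.4000·-0.2 = -0.0800
ω₁ (FL) = (vx − vy − k·ωz)/r = -0.2200/0.06 = -3.6667
ω₂ (FR) = (vx + vy + k·ωz)/r = -0.0800/0.06 = -1.3333
ω₃ (RL) = (vx + vy − k·ωz)/r = 0.0800/0.06 = 1.3333
ω₄ (RR) = (vx − vy + k·ωz)/r = -0.3800/0.06 = -6.3333

(-3.6667, -1.3333, 1.3333, -6.3333)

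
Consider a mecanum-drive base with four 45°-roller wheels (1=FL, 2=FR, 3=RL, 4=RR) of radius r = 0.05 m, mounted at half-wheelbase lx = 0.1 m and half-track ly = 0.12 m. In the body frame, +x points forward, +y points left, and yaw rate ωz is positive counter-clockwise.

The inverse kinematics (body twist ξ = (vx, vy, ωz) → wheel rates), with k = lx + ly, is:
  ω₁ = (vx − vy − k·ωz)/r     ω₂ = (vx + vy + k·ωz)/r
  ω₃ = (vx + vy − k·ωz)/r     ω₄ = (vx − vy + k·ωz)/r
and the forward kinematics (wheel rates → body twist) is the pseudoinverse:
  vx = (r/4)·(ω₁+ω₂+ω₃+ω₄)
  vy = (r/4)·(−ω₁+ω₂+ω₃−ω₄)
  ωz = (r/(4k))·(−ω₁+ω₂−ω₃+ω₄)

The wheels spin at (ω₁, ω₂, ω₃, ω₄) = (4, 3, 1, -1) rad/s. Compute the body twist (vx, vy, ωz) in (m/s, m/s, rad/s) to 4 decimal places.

k = lx + ly = 0.1 + 0.12 = 0.2200
ω₁+ω₂+ω₃+ω₄ = 7.0000  →  vx = (0.05/4)·7.0000 = 0.0875
−ω₁+ω₂+ω₃−ω₄ = 1.0000  →  vy = (0.05/4)·1.0000 = 0.0125
−ω₁+ω₂−ω₃+ω₄ = -3.0000  →  ωz = (0.05/0.8800)·-3.0000 = -0.1705

(0.0875, 0.0125, -0.1705)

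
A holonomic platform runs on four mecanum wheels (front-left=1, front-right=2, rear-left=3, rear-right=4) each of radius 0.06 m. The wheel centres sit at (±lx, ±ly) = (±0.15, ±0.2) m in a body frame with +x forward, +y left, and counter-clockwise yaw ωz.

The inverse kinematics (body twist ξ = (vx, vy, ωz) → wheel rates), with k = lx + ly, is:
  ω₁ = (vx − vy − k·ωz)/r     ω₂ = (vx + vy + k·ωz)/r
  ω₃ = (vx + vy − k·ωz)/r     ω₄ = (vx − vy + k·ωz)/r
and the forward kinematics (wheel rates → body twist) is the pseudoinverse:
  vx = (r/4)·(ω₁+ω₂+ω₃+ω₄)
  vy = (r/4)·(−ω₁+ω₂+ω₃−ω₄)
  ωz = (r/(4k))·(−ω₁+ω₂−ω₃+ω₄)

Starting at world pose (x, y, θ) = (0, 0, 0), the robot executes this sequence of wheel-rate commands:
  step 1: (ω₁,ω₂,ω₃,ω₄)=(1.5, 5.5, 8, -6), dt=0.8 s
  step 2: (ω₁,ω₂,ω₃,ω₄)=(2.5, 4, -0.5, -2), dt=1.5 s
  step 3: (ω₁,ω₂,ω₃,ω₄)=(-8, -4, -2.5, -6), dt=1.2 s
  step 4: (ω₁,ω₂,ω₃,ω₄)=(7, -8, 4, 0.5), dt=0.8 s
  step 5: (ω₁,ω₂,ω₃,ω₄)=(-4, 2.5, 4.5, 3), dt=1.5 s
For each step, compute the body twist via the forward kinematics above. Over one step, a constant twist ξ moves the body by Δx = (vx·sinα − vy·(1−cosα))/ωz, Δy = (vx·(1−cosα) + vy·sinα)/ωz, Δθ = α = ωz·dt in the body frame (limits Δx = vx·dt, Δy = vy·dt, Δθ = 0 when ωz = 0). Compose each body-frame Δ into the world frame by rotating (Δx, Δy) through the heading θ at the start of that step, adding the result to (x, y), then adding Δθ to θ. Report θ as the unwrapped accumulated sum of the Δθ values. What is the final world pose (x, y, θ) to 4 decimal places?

(0.1195, 0.3708, -0.6300)

step 1: ξ=(vx,vy,ωz)=(0.1350, 0.2700, -0.4286), dt=0.8 → body Δ=(0.1426, 0.1935, -0.3429) → world pose (0.1426, 0.1935, -0.3429)
step 2: ξ=(vx,vy,ωz)=(0.0600, 0.0450, 0.0000), dt=1.5 → body Δ=(0.0900, 0.0675, 0.0000) → world pose (0.2500, 0.2268, -0.3429)
step 3: ξ=(vx,vy,ωz)=(-0.3075, 0.1125, 0.0214), dt=1.2 → body Δ=(-0.3707, 0.1302, 0.0257) → world pose (-0.0553, 0.4741, -0.3171)
step 4: ξ=(vx,vy,ωz)=(0.0525, -0.1725, -0.7929), dt=0.8 → body Δ=(-0.0031, -0.1418, -0.6343) → world pose (-0.1025, 0.3403, -0.9514)
step 5: ξ=(vx,vy,ωz)=(0.0900, 0.1200, 0.2143), dt=1.5 → body Δ=(0.1040, 0.1984, 0.3214) → world pose (0.1195, 0.3708, -0.6300)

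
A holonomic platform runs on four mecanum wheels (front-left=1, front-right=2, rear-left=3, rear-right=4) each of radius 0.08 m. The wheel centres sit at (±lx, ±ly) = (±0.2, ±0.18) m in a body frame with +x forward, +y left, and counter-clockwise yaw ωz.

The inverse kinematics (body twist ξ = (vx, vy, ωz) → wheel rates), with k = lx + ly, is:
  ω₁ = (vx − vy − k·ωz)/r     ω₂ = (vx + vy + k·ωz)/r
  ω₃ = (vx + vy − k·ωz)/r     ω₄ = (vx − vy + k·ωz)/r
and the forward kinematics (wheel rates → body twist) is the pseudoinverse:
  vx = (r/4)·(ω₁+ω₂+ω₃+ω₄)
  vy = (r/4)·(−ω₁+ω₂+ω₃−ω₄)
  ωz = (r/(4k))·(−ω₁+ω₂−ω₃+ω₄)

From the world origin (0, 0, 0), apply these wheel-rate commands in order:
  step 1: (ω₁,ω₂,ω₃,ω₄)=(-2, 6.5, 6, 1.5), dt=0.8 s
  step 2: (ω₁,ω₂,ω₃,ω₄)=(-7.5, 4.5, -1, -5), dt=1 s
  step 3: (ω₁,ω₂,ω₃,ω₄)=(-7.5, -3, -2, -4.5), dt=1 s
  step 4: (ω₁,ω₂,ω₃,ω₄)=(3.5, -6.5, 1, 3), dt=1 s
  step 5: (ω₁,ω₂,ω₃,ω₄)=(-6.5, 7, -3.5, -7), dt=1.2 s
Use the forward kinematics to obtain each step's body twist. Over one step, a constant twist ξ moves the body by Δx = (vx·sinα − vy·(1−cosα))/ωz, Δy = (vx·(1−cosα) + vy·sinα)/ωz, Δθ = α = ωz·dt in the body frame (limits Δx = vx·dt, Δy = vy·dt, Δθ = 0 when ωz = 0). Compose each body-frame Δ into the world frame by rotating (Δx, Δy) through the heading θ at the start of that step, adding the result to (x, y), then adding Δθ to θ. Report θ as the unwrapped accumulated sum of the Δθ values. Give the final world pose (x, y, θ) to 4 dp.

(-0.7566, 0.3614, 0.9053)

step 1: ξ=(vx,vy,ωz)=(0.2400, 0.2600, 0.2105), dt=0.8 → body Δ=(0.1736, 0.2231, 0.1684) → world pose (0.1736, 0.2231, 0.1684)
step 2: ξ=(vx,vy,ωz)=(-0.1800, 0.3200, 0.4211), dt=1.0 → body Δ=(-0.2411, 0.2733, 0.4211) → world pose (-0.1099, 0.4522, 0.5895)
step 3: ξ=(vx,vy,ωz)=(-0.3400, 0.1400, 0.1053), dt=1.0 → body Δ=(-0.3467, 0.1219, 0.1053) → world pose (-0.4659, 0.3607, 0.6947)
step 4: ξ=(vx,vy,ωz)=(0.0200, -0.2400, -0.4211), dt=1.0 → body Δ=(-0.0304, -0.2371, -0.4211) → world pose (-0.3374, 0.1591, 0.2737)
step 5: ξ=(vx,vy,ωz)=(-0.2000, 0.3400, 0.5263), dt=1.2 → body Δ=(-0.3490, 0.3081, 0.6316) → world pose (-0.7566, 0.3614, 0.9053)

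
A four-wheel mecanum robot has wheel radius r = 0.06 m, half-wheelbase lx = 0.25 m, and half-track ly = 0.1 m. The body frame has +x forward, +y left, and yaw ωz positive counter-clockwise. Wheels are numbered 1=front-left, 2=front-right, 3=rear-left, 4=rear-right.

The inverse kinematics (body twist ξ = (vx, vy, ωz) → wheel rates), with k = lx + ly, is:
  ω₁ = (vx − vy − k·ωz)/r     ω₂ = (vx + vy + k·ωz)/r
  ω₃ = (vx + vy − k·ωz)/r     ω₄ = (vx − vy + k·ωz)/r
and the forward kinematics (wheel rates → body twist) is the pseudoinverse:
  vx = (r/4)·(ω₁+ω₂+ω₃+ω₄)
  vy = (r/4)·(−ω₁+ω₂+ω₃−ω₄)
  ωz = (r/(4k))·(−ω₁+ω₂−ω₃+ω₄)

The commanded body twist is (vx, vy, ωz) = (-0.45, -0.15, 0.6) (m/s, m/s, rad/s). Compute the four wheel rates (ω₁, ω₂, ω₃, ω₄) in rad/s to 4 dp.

k = lx + ly = 0.25 + 0.1 = 0.3500;  k·ωz = 0.3500·0.6 = 0.2100
ω₁ (FL) = (vx − vy − k·ωz)/r = -0.5100/0.06 = -8.5000
ω₂ (FR) = (vx + vy + k·ωz)/r = -0.3900/0.06 = -6.5000
ω₃ (RL) = (vx + vy − k·ωz)/r = -0.8100/0.06 = -13.5000
ω₄ (RR) = (vx − vy + k·ωz)/r = -0.0900/0.06 = -1.5000

(-8.5000, -6.5000, -13.5000, -1.5000)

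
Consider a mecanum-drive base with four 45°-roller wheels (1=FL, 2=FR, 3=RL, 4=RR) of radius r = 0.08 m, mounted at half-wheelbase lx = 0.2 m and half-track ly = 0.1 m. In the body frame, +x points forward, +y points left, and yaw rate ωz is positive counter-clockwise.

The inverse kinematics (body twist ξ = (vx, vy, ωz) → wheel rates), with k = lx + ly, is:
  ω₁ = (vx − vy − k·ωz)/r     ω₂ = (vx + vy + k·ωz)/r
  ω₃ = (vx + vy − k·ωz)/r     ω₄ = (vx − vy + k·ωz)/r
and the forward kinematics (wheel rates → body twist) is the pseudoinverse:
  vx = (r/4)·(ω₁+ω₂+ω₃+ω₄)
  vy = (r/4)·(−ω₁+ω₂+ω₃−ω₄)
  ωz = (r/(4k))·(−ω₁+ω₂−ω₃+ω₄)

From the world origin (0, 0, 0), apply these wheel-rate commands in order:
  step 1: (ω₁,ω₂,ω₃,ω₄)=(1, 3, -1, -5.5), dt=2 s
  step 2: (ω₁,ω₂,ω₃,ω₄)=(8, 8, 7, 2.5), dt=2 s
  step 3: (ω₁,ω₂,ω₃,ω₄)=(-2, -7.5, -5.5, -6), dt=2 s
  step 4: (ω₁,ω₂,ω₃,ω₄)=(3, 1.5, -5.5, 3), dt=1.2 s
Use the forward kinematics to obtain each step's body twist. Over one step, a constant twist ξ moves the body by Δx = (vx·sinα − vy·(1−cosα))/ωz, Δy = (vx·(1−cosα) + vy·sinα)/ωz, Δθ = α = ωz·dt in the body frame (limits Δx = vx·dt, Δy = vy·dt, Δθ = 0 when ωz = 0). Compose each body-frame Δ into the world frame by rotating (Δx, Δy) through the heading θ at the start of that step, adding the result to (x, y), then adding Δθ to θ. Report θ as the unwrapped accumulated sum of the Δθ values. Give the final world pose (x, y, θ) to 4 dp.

step 1: ξ=(vx,vy,ωz)=(-0.0500, 0.1300, -0.1667), dt=2.0 → body Δ=(-0.0552, 0.2717, -0.3333) → world pose (-0.0552, 0.2717, -0.3333)
step 2: ξ=(vx,vy,ωz)=(0.5100, 0.0900, -0.3000), dt=2.0 → body Δ=(1.0123, -0.1275, -0.6000) → world pose (0.8596, -0.1800, -0.9333)
step 3: ξ=(vx,vy,ωz)=(-0.4200, -0.1000, -0.4000), dt=2.0 → body Δ=(-0.8290, 0.1391, -0.8000) → world pose (0.4780, 0.5690, -1.7333)
step 4: ξ=(vx,vy,ωz)=(0.0400, -0.2000, 0.4667), dt=1.2 → body Δ=(0.1110, -0.2146, 0.5600) → world pose (0.2483, 0.4942, -1.1733)

(0.2483, 0.4942, -1.1733)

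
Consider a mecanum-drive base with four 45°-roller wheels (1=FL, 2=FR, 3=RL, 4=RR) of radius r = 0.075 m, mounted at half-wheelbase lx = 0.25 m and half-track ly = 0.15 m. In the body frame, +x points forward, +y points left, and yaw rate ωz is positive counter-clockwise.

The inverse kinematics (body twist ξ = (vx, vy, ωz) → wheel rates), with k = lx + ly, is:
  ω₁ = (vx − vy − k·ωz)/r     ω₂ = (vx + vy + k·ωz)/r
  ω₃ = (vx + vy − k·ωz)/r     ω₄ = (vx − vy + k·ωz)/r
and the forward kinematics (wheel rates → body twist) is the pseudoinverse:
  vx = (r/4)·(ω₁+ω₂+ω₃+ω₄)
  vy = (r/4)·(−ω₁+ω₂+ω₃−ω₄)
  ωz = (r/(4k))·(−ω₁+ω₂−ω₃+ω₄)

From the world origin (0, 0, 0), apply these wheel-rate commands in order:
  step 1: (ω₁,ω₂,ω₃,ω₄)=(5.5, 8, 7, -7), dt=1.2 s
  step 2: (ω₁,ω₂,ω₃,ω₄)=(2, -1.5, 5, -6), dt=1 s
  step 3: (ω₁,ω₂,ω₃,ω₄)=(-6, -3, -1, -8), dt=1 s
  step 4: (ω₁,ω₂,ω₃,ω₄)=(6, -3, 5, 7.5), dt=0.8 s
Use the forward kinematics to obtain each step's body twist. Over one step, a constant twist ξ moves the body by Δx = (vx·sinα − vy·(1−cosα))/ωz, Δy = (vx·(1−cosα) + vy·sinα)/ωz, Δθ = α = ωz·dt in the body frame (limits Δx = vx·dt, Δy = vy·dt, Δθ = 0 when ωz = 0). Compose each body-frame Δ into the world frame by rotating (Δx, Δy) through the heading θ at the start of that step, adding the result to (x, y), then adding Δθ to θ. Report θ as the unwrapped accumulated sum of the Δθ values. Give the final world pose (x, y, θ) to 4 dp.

step 1: ξ=(vx,vy,ωz)=(0.2531, 0.3094, -0.5391), dt=1.2 → body Δ=(0.3990, 0.2510, -0.6469) → world pose (0.3990, 0.2510, -0.6469)
step 2: ξ=(vx,vy,ωz)=(-0.0094, 0.1406, -0.6797), dt=1.0 → body Δ=(0.0373, 0.1331, -0.6797) → world pose (0.5089, 0.3348, -1.3266)
step 3: ξ=(vx,vy,ωz)=(-0.3375, 0.1875, -0.1875), dt=1.0 → body Δ=(-0.3180, 0.2180, -0.1875) → world pose (0.6435, 0.6960, -1.5141)
step 4: ξ=(vx,vy,ωz)=(0.2906, -0.2156, -0.3047), dt=0.8 → body Δ=(0.2093, -0.1990, -0.2437) → world pose (0.4567, 0.4758, -1.7578)

(0.4567, 0.4758, -1.7578)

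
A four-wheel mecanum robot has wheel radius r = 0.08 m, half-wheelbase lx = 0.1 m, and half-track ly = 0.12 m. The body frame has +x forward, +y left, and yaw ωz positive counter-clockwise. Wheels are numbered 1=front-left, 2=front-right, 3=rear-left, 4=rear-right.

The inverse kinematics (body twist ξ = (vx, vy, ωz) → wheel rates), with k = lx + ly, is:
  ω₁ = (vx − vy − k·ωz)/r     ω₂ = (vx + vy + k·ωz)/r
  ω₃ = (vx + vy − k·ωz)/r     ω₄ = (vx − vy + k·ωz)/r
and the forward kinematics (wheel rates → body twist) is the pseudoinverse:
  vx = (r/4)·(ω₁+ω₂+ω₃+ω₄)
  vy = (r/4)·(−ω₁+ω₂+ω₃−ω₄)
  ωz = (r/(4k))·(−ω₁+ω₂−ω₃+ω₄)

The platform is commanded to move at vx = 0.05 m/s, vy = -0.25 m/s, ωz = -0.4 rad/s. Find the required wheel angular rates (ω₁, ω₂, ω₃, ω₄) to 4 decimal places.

(4.8500, -3.6000, -1.4000, 2.6500)

k = lx + ly = 0.1 + 0.12 = 0.2200;  k·ωz = 0.2200·-0.4 = -0.0880
ω₁ (FL) = (vx − vy − k·ωz)/r = 0.3880/0.08 = 4.8500
ω₂ (FR) = (vx + vy + k·ωz)/r = -0.2880/0.08 = -3.6000
ω₃ (RL) = (vx + vy − k·ωz)/r = -0.1120/0.08 = -1.4000
ω₄ (RR) = (vx − vy + k·ωz)/r = 0.2120/0.08 = 2.6500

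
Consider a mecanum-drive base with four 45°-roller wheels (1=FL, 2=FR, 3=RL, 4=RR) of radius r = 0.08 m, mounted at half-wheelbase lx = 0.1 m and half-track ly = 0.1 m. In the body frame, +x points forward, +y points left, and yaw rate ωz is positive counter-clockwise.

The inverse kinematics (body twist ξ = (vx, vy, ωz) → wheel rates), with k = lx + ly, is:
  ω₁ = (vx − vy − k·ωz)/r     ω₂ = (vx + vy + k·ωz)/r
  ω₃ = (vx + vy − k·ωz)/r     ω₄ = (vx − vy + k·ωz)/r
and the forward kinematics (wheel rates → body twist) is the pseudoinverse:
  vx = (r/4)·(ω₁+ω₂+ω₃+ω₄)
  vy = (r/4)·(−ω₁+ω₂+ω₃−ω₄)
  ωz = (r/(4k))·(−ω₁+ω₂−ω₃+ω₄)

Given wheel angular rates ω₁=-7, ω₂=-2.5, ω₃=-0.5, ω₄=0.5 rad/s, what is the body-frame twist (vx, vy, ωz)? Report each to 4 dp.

(-0.1900, 0.0700, 0.5500)

k = lx + ly = 0.1 + 0.1 = 0.2000
ω₁+ω₂+ω₃+ω₄ = -9.5000  →  vx = (0.08/4)·-9.5000 = -0.1900
−ω₁+ω₂+ω₃−ω₄ = 3.5000  →  vy = (0.08/4)·3.5000 = 0.0700
−ω₁+ω₂−ω₃+ω₄ = 5.5000  →  ωz = (0.08/0.8000)·5.5000 = 0.5500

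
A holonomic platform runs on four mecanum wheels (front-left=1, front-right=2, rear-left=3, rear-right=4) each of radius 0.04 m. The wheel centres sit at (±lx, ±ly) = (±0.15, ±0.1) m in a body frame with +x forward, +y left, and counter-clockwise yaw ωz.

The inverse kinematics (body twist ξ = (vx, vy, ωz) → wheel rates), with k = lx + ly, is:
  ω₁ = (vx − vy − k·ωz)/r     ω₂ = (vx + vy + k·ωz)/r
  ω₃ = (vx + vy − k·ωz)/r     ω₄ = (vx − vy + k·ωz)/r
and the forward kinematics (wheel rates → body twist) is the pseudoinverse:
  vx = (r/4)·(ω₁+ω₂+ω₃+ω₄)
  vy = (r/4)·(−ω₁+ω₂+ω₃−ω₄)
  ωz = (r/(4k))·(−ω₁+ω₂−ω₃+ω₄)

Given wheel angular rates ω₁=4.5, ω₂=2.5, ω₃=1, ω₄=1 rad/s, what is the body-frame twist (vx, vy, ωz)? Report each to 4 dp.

k = lx + ly = 0.15 + 0.1 = 0.2500
ω₁+ω₂+ω₃+ω₄ = 9.0000  →  vx = (0.04/4)·9.0000 = 0.0900
−ω₁+ω₂+ω₃−ω₄ = -2.0000  →  vy = (0.04/4)·-2.0000 = -0.0200
−ω₁+ω₂−ω₃+ω₄ = -2.0000  →  ωz = (0.04/1.0000)·-2.0000 = -0.0800

(0.0900, -0.0200, -0.0800)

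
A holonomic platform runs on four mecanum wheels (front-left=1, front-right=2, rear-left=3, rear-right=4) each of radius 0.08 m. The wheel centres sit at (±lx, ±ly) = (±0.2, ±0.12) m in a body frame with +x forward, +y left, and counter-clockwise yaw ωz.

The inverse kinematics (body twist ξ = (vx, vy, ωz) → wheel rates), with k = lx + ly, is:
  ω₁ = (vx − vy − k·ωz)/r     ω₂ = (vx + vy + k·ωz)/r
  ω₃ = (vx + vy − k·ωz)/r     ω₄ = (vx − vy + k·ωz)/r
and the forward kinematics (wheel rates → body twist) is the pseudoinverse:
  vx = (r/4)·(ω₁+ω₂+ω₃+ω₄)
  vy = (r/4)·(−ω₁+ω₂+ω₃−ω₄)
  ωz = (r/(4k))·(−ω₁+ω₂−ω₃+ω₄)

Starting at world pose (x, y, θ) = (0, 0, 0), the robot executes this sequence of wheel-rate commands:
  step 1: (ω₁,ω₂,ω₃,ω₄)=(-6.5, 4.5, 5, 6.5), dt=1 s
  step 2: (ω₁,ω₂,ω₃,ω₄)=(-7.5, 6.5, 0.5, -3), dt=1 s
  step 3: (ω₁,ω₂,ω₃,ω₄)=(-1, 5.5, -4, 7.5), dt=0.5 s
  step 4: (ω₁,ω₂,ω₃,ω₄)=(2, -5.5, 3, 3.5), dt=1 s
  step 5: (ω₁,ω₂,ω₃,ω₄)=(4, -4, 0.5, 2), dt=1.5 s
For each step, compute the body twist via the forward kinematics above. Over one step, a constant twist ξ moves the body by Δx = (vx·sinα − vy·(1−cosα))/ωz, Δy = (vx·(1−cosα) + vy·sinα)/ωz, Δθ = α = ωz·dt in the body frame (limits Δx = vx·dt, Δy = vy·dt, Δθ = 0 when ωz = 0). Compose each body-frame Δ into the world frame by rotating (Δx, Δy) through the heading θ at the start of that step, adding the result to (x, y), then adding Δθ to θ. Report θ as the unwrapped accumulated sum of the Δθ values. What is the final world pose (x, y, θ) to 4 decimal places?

step 1: ξ=(vx,vy,ωz)=(0.1900, 0.1900, 0.7812), dt=1.0 → body Δ=(0.1007, 0.2418, 0.7812) → world pose (0.1007, 0.2418, 0.7812)
step 2: ξ=(vx,vy,ωz)=(-0.0700, 0.3500, 0.6562), dt=1.0 → body Δ=(-0.1759, 0.3033, 0.6562) → world pose (-0.2377, 0.3333, 1.4375)
step 3: ξ=(vx,vy,ωz)=(0.1600, -0.1000, 1.1250), dt=0.5 → body Δ=(0.0895, -0.0255, 0.5625) → world pose (-0.2005, 0.4186, 2.0000)
step 4: ξ=(vx,vy,ωz)=(0.0600, -0.1600, -0.4375), dt=1.0 → body Δ=(0.0237, -0.1679, -0.4375) → world pose (-0.0577, 0.5100, 1.5625)
step 5: ξ=(vx,vy,ωz)=(0.0500, -0.1900, -0.4062), dt=1.5 → body Δ=(-0.0137, -0.2898, -0.6094) → world pose (0.2320, 0.4938, 0.9531)

(0.2320, 0.4938, 0.9531)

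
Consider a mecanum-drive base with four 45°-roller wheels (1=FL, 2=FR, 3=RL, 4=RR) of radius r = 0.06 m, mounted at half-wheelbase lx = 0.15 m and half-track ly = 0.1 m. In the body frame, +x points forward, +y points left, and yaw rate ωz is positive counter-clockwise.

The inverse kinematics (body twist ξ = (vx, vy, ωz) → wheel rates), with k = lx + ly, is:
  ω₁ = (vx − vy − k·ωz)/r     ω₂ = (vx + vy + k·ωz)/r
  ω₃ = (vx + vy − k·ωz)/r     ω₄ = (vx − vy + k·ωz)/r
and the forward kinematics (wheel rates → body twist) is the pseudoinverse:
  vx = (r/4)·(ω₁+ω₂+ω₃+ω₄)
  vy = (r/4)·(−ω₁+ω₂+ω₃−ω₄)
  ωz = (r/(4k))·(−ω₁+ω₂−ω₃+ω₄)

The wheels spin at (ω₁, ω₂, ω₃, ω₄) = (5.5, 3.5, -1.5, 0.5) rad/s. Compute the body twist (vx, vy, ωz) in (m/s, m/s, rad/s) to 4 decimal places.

(0.1200, -0.0600, 0.0000)

k = lx + ly = 0.15 + 0.1 = 0.2500
ω₁+ω₂+ω₃+ω₄ = 8.0000  →  vx = (0.06/4)·8.0000 = 0.1200
−ω₁+ω₂+ω₃−ω₄ = -4.0000  →  vy = (0.06/4)·-4.0000 = -0.0600
−ω₁+ω₂−ω₃+ω₄ = 0.0000  →  ωz = (0.06/1.0000)·0.0000 = 0.0000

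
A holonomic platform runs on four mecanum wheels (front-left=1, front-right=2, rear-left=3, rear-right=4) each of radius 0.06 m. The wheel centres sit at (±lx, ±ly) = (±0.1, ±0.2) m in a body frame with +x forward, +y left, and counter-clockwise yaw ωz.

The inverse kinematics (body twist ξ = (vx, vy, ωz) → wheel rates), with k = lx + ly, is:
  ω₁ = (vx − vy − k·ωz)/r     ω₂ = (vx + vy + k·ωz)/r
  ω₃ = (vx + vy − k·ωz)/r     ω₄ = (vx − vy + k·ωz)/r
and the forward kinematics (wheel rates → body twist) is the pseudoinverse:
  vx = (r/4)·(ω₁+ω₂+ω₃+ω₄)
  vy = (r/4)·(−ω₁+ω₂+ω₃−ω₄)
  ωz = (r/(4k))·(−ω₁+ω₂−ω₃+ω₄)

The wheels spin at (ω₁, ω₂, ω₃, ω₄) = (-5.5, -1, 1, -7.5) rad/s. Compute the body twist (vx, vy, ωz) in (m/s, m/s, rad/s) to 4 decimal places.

k = lx + ly = 0.1 + 0.2 = 0.3000
ω₁+ω₂+ω₃+ω₄ = -13.0000  →  vx = (0.06/4)·-13.0000 = -0.1950
−ω₁+ω₂+ω₃−ω₄ = 13.0000  →  vy = (0.06/4)·13.0000 = 0.1950
−ω₁+ω₂−ω₃+ω₄ = -4.0000  →  ωz = (0.06/1.2000)·-4.0000 = -0.2000

(-0.1950, 0.1950, -0.2000)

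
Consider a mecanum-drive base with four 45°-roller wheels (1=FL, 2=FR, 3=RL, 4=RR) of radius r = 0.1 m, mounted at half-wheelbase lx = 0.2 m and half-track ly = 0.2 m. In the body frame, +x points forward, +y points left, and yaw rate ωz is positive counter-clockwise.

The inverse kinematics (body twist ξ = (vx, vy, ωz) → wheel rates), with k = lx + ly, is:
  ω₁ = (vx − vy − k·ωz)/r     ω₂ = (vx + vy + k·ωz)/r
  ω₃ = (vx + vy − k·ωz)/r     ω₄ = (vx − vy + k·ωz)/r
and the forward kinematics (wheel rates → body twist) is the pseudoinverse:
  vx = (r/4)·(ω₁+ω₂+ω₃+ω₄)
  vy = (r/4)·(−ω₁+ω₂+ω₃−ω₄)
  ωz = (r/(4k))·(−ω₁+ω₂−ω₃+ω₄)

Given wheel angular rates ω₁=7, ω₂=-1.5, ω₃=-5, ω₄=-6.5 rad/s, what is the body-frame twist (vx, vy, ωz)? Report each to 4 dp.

(-0.1500, -0.1750, -0.6250)

k = lx + ly = 0.2 + 0.2 = 0.4000
ω₁+ω₂+ω₃+ω₄ = -6.0000  →  vx = (0.1/4)·-6.0000 = -0.1500
−ω₁+ω₂+ω₃−ω₄ = -7.0000  →  vy = (0.1/4)·-7.0000 = -0.1750
−ω₁+ω₂−ω₃+ω₄ = -10.0000  →  ωz = (0.1/1.6000)·-10.0000 = -0.6250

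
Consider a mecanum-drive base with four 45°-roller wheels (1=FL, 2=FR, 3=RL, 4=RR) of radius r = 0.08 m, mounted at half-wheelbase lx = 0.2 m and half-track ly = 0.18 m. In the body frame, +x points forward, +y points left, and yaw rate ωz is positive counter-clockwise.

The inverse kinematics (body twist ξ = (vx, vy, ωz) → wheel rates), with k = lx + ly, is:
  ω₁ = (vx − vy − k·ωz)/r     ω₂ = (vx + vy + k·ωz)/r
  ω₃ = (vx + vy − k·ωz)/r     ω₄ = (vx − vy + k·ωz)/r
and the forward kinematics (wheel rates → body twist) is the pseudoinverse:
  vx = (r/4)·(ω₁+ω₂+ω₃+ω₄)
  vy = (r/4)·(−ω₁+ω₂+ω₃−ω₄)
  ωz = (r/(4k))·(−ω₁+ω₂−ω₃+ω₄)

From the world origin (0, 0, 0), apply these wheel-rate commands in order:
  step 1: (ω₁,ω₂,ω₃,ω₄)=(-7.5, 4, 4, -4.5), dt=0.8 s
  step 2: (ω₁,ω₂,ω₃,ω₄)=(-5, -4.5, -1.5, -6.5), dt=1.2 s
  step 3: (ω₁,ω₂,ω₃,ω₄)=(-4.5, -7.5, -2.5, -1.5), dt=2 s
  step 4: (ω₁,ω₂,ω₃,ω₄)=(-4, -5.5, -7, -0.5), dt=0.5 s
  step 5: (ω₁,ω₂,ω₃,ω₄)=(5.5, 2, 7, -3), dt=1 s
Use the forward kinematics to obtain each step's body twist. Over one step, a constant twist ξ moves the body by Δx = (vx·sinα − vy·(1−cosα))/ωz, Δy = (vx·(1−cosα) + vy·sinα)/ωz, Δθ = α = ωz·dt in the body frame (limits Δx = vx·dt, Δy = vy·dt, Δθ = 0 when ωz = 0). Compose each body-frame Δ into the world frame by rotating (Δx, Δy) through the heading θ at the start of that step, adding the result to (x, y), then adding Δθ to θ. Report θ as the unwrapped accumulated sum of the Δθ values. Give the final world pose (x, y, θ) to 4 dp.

step 1: ξ=(vx,vy,ωz)=(-0.0800, 0.4000, 0.1579), dt=0.8 → body Δ=(-0.0840, 0.3151, 0.1263) → world pose (-0.0840, 0.3151, 0.1263)
step 2: ξ=(vx,vy,ωz)=(-0.3500, 0.1100, -0.2368), dt=1.2 → body Δ=(-0.3957, 0.1895, -0.2842) → world pose (-0.5005, 0.4533, -0.1579)
step 3: ξ=(vx,vy,ωz)=(-0.3200, -0.0800, -0.1053), dt=2.0 → body Δ=(-0.6521, -0.0917, -0.2105) → world pose (-1.1588, 0.4652, -0.3684)
step 4: ξ=(vx,vy,ωz)=(-0.3400, -0.1600, 0.2632), dt=0.5 → body Δ=(-0.1643, -0.0909, 0.1316) → world pose (-1.3448, 0.4396, -0.2368)
step 5: ξ=(vx,vy,ωz)=(0.2300, 0.1300, -0.7105), dt=1.0 → body Δ=(0.2554, 0.0410, -0.7105) → world pose (-1.0869, 0.4195, -0.9474)

(-1.0869, 0.4195, -0.9474)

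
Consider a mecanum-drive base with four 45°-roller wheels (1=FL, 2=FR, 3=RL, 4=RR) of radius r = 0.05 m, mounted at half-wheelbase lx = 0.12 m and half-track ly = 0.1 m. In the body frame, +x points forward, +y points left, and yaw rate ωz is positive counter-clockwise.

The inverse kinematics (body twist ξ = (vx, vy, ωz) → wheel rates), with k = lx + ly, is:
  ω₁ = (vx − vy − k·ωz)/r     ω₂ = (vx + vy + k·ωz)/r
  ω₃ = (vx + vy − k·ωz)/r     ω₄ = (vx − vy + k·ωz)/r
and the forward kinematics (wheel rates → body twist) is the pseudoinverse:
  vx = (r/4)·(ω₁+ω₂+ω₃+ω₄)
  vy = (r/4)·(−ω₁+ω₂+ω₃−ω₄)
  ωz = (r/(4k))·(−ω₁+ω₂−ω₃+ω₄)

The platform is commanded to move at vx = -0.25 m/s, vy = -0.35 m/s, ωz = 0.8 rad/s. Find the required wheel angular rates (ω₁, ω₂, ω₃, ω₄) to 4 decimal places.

(-1.5200, -8.4800, -15.5200, 5.5200)

k = lx + ly = 0.12 + 0.1 = 0.2200;  k·ωz = 0.2200·0.8 = 0.1760
ω₁ (FL) = (vx − vy − k·ωz)/r = -0.0760/0.05 = -1.5200
ω₂ (FR) = (vx + vy + k·ωz)/r = -0.4240/0.05 = -8.4800
ω₃ (RL) = (vx + vy − k·ωz)/r = -0.7760/0.05 = -15.5200
ω₄ (RR) = (vx − vy + k·ωz)/r = 0.2760/0.05 = 5.5200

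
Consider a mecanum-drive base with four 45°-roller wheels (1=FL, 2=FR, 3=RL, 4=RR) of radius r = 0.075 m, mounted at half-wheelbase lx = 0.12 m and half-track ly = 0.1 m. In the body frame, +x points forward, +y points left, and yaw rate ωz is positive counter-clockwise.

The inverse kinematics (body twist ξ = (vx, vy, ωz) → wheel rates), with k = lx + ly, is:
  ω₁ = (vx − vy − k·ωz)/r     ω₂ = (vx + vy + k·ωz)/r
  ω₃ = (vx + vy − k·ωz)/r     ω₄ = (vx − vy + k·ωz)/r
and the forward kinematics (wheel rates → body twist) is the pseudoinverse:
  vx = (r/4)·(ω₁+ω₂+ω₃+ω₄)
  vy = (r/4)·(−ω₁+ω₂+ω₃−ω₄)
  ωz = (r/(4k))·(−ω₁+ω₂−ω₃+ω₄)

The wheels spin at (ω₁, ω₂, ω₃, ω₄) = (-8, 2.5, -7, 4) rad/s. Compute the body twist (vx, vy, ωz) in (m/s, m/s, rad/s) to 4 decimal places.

(-0.1594, -0.0094, 1.8324)

k = lx + ly = 0.12 + 0.1 = 0.2200
ω₁+ω₂+ω₃+ω₄ = -8.5000  →  vx = (0.075/4)·-8.5000 = -0.1594
−ω₁+ω₂+ω₃−ω₄ = -0.5000  →  vy = (0.075/4)·-0.5000 = -0.0094
−ω₁+ω₂−ω₃+ω₄ = 21.5000  →  ωz = (0.075/0.8800)·21.5000 = 1.8324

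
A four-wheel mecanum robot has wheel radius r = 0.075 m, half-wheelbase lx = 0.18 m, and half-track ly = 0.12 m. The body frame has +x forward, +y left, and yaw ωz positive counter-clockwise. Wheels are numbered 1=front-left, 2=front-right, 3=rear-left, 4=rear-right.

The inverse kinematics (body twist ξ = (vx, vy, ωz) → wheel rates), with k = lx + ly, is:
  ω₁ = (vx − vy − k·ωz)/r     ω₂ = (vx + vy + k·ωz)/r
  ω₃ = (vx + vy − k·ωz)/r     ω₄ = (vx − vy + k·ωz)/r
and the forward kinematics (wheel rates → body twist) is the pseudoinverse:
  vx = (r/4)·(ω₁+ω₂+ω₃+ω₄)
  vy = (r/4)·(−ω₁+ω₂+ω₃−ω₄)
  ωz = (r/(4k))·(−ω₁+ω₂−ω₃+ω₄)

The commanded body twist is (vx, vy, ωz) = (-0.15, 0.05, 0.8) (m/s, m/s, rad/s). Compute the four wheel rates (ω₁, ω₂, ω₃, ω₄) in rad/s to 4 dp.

k = lx + ly = 0.18 + 0.12 = 0.3000;  k·ωz = 0.3000·0.8 = 0.2400
ω₁ (FL) = (vx − vy − k·ωz)/r = -0.4400/0.075 = -5.8667
ω₂ (FR) = (vx + vy + k·ωz)/r = 0.1400/0.075 = 1.8667
ω₃ (RL) = (vx + vy − k·ωz)/r = -0.3400/0.075 = -4.5333
ω₄ (RR) = (vx − vy + k·ωz)/r = 0.0400/0.075 = 0.5333

(-5.8667, 1.8667, -4.5333, 0.5333)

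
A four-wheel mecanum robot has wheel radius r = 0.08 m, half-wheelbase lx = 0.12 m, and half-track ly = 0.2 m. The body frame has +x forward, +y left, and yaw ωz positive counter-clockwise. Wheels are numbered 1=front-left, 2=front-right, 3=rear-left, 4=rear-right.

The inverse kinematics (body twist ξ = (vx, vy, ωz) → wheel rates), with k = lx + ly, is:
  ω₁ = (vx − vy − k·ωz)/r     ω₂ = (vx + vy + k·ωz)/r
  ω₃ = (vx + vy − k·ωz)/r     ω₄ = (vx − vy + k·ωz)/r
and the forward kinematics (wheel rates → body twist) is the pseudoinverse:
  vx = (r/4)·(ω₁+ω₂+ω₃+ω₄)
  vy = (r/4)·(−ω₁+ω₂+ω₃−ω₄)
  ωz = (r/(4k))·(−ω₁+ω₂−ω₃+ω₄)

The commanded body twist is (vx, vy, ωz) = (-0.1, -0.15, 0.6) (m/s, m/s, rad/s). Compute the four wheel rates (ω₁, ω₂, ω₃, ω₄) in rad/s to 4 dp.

(-1.7750, -0.7250, -5.5250, 3.0250)

k = lx + ly = 0.12 + 0.2 = 0.3200;  k·ωz = 0.3200·0.6 = 0.1920
ω₁ (FL) = (vx − vy − k·ωz)/r = -0.1420/0.08 = -1.7750
ω₂ (FR) = (vx + vy + k·ωz)/r = -0.0580/0.08 = -0.7250
ω₃ (RL) = (vx + vy − k·ωz)/r = -0.4420/0.08 = -5.5250
ω₄ (RR) = (vx − vy + k·ωz)/r = 0.2420/0.08 = 3.0250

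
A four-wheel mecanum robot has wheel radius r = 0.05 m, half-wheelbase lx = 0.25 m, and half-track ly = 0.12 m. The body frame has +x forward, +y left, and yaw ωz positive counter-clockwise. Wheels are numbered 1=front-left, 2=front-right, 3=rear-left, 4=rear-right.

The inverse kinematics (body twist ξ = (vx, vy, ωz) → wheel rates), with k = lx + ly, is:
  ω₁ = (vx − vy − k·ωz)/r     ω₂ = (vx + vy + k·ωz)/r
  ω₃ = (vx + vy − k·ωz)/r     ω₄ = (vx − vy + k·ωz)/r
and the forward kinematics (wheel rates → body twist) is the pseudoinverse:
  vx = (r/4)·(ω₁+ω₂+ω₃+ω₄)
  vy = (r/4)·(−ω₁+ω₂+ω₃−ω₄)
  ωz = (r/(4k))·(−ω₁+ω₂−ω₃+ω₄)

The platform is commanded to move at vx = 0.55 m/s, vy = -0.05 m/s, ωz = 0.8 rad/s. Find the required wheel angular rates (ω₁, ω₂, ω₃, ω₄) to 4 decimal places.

k = lx + ly = 0.25 + 0.12 = 0.3700;  k·ωz = 0.3700·0.8 = 0.2960
ω₁ (FL) = (vx − vy − k·ωz)/r = 0.3040/0.05 = 6.0800
ω₂ (FR) = (vx + vy + k·ωz)/r = 0.7960/0.05 = 15.9200
ω₃ (RL) = (vx + vy − k·ωz)/r = 0.2040/0.05 = 4.0800
ω₄ (RR) = (vx − vy + k·ωz)/r = 0.8960/0.05 = 17.9200

(6.0800, 15.9200, 4.0800, 17.9200)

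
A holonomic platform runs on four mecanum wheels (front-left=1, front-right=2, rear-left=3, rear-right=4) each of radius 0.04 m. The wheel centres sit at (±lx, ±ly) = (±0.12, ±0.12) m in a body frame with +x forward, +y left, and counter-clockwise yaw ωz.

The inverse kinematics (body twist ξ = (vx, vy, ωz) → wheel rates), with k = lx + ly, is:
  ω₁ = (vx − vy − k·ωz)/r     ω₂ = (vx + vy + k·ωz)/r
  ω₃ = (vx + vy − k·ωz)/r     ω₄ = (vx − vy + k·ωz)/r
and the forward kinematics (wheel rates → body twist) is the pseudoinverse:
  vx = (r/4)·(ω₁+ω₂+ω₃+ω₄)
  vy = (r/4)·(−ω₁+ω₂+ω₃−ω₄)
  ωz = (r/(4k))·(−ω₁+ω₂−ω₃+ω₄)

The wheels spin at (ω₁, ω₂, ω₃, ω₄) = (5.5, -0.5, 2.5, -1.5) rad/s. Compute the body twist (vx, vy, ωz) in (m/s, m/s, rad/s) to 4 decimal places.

(0.0600, -0.0200, -0.4167)

k = lx + ly = 0.12 + 0.12 = 0.2400
ω₁+ω₂+ω₃+ω₄ = 6.0000  →  vx = (0.04/4)·6.0000 = 0.0600
−ω₁+ω₂+ω₃−ω₄ = -2.0000  →  vy = (0.04/4)·-2.0000 = -0.0200
−ω₁+ω₂−ω₃+ω₄ = -10.0000  →  ωz = (0.04/0.9600)·-10.0000 = -0.4167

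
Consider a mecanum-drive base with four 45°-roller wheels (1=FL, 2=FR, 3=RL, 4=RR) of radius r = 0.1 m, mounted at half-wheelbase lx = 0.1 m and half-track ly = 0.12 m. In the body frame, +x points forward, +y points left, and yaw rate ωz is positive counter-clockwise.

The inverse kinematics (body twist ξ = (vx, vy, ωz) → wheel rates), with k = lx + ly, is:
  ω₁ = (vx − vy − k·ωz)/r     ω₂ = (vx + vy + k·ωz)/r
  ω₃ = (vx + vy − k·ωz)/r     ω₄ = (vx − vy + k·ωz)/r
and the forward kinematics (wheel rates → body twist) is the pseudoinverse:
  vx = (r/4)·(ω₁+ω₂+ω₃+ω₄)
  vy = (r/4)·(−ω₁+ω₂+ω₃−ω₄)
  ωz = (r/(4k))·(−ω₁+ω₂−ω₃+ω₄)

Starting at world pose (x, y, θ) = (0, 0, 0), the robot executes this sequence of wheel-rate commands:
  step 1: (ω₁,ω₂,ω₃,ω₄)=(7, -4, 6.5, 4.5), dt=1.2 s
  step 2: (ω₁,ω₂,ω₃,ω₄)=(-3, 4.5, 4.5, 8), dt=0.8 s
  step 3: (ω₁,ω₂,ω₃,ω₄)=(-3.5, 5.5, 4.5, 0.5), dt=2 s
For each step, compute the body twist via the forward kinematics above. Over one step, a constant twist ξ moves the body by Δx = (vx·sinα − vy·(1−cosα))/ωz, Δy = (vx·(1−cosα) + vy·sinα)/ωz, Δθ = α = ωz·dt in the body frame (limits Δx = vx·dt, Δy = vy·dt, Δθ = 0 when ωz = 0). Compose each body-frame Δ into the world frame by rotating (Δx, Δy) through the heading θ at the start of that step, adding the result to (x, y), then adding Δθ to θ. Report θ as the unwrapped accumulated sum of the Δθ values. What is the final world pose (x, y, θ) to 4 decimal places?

step 1: ξ=(vx,vy,ωz)=(0.3500, -0.2250, -1.4773), dt=1.2 → body Δ=(0.0493, -0.4337, -1.7727) → world pose (0.0493, -0.4337, -1.7727)
step 2: ξ=(vx,vy,ωz)=(0.3500, 0.1000, 1.2500), dt=0.8 → body Δ=(0.1988, 0.1960, 1.0000) → world pose (0.2014, -0.6678, -0.7727)
step 3: ξ=(vx,vy,ωz)=(0.1750, 0.3250, 0.5682), dt=2.0 → body Δ=(-0.0519, 0.6972, 1.1364) → world pose (0.6510, -0.1323, 0.3636)

(0.6510, -0.1323, 0.3636)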